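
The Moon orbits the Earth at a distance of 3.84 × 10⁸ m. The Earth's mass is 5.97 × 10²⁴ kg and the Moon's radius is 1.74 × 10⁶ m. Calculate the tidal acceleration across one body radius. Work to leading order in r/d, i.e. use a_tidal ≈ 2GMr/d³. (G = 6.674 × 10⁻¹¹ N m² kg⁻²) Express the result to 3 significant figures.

a_tidal = 2GMr/d³
        = 2 × (6.674 × 10⁻¹¹) × (5.97 × 10²⁴) × (1.74 × 10⁶) / (3.84 × 10⁸)³
        = 2.45 × 10⁻⁵ m/s²

2.45 × 10⁻⁵ m/s²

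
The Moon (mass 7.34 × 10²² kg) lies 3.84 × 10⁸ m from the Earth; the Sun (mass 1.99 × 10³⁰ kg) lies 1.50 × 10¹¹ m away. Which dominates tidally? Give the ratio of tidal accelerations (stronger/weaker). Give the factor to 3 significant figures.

Tidal stretch scales as M/d³; compute that for each body.
The Moon: (7.34 × 10²²) / (3.84 × 10⁸)³ = 1.296 × 10⁻³
The Sun: (1.99 × 10³⁰) / (1.50 × 10¹¹)³ = 5.896 × 10⁻⁴
Ratio (larger/smaller) = 2.20

The Moon, by a factor of ≈ 2.20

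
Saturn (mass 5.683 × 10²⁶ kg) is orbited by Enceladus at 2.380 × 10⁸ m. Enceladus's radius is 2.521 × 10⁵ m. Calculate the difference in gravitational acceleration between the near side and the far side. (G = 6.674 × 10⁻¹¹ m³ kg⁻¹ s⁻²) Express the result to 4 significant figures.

2.837 × 10⁻³ m/s²

Δa = 4GMr/d³
   = 4 × (6.674 × 10⁻¹¹) × (5.683 × 10²⁶) × (2.521 × 10⁵) / (2.380 × 10⁸)³
   = 2.837 × 10⁻³ m/s²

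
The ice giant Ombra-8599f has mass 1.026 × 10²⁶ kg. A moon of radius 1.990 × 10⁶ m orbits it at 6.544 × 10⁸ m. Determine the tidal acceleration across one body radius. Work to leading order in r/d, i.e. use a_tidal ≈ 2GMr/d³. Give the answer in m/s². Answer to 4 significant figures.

Δa = 2GMr/d³
   = 2 × (6.674 × 10⁻¹¹) × (1.026 × 10²⁶) × (1.990 × 10⁶) / (6.544 × 10⁸)³
   = 9.725 × 10⁻⁵ m/s²

9.725 × 10⁻⁵ m/s²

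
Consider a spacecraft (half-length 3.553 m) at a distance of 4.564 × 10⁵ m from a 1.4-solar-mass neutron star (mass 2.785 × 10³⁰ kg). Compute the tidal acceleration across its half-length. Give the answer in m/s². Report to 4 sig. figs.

Differencing GM/(d−r)² and GM/d² to first order in r/d gives 2GMr/d³.
Δa = 2GMr/d³
   = 2 × (6.674 × 10⁻¹¹) × (2.785 × 10³⁰) × (3.553) / (4.564 × 10⁵)³
   = 1.389 × 10⁴ m/s²

1.389 × 10⁴ m/s²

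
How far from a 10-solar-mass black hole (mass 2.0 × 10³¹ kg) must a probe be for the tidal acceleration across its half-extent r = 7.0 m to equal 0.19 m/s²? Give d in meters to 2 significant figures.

4.6 × 10⁷ m

2GMr/d³ = a_tidal  ⇒  d = (2GMr / a_tidal)^(1/3)
d = (2 × 6.674×10⁻¹¹ × (2.0 × 10³¹) × (7.0) / (0.19))^(1/3)
  = 4.6 × 10⁷ m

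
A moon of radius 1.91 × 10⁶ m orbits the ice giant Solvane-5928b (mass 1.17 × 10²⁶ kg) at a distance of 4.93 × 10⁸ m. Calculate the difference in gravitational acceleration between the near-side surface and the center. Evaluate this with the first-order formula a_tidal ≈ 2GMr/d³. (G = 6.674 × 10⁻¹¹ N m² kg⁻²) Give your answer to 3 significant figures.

Since r ≪ d, expand the inverse-square field across one radius to get the leading 2GMr/d³ term.
Δg = 2GMr/d³
   = 2 × (6.674 × 10⁻¹¹) × (1.17 × 10²⁶) × (1.91 × 10⁶) / (4.93 × 10⁸)³
   = 2.49 × 10⁻⁴ m/s²

2.49 × 10⁻⁴ m/s²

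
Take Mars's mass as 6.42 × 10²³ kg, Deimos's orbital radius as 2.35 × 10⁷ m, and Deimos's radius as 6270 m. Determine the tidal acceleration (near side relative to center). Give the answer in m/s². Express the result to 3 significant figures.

4.14 × 10⁻⁵ m/s²

a_tidal = 2GMr/d³
        = 2 × (6.674 × 10⁻¹¹) × (6.42 × 10²³) × (6270) / (2.35 × 10⁷)³
        = 4.14 × 10⁻⁵ m/s²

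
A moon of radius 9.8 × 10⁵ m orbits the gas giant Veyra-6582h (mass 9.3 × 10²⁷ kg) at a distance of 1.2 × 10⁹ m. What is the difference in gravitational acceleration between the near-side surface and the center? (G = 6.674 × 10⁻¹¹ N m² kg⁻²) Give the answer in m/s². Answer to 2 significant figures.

a_tidal = 2GMr/d³
        = 2 × (6.674 × 10⁻¹¹) × (9.3 × 10²⁷) × (9.8 × 10⁵) / (1.2 × 10⁹)³
        = 7.0 × 10⁻⁴ m/s²

7.0 × 10⁻⁴ m/s²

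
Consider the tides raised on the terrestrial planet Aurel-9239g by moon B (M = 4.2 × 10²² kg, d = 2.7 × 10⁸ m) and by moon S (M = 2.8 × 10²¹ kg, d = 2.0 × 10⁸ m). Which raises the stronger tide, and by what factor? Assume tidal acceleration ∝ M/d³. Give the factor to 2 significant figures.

Tidal acceleration ∝ M/d³, so compare M/d³ for each.
Moon B: (4.2 × 10²²) / (2.7 × 10⁸)³ = 2.134 × 10⁻³
Moon S: (2.8 × 10²¹) / (2.0 × 10⁸)³ = 3.500 × 10⁻⁴
Ratio (larger/smaller) = 6.1

Moon B, by a factor of ≈ 6.1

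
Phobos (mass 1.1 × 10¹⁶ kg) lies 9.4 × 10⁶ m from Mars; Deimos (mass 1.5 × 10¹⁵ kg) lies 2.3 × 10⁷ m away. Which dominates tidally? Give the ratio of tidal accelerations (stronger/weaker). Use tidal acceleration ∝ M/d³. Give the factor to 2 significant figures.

Phobos, by a factor of ≈ 110

Compare M/d³ for the two perturbers:
Phobos: (1.1 × 10¹⁶) / (9.4 × 10⁶)³ = 1.324 × 10⁻⁵
Deimos: (1.5 × 10¹⁵) / (2.3 × 10⁷)³ = 1.233 × 10⁻⁷
Ratio (larger/smaller) = 110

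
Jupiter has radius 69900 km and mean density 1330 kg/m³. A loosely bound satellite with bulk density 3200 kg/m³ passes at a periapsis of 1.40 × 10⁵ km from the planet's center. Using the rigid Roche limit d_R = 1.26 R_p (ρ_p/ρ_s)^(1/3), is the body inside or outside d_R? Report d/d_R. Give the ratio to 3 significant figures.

outside; d/d_R ≈ 2.13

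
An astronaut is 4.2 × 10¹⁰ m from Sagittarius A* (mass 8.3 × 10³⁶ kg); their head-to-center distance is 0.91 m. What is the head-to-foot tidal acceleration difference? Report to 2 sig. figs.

Near-to-far spans 2r, so the tidal difference is twice the near-to-center value: 4GMr/d³.
Δa = 4GMr/d³
   = 4 × (6.674 × 10⁻¹¹) × (8.3 × 10³⁶) × (0.91) / (4.2 × 10¹⁰)³
   = 2.7 × 10⁻⁵ m/s²

2.7 × 10⁻⁵ m/s²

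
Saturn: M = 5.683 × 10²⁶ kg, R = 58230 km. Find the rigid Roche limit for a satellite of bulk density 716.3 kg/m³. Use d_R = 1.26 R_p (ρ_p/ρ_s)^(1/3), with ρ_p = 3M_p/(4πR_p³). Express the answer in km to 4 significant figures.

ρ_p = 3M_p/(4πR_p³) = 3 × (5.683 × 10²⁶) / (4π × (5.823 × 10⁷ m)³) = 687.1 kg/m³
d_R = 1.26 × 58230 km × (687.1/716.3)^(1/3)
    = 72360 km

72360 km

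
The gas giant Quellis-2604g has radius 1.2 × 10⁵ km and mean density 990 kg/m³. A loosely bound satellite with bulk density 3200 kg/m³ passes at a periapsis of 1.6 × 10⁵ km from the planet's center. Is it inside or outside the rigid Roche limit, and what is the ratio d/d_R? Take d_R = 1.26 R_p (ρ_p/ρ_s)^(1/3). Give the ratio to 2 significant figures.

outside; d/d_R ≈ 1.6

d_R = 1.26 × (1.2 × 10⁵ km) × (990/3200)^(1/3) = 1.023 × 10⁵ km
d/d_R = (1.6 × 10⁵) / (1.023 × 10⁵) = 1.6
Since d/d_R > 1, the body is outside the Roche limit.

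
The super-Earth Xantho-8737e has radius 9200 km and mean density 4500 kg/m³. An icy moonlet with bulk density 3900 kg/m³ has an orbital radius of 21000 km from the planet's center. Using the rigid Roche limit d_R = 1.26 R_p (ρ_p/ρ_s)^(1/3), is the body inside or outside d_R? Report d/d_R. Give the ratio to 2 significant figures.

d_R = 1.26 × (9200 km) × (4500/3900)^(1/3) = 12160 km
d/d_R = (21000) / (12160) = 1.7
Since d/d_R > 1, the body is outside the Roche limit.

outside; d/d_R ≈ 1.7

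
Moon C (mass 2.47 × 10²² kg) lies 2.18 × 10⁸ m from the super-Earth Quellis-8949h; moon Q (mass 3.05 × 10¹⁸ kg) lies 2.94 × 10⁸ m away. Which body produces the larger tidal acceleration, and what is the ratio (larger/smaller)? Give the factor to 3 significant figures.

Moon C, by a factor of ≈ 19900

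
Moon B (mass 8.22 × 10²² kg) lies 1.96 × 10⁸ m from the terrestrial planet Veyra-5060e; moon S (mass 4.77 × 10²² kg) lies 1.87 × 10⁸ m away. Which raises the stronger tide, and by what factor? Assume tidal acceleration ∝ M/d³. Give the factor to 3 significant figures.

Moon B, by a factor of ≈ 1.50

Tidal stretch scales as M/d³; compute that for each body.
Moon B: (8.22 × 10²²) / (1.96 × 10⁸)³ = 1.092 × 10⁻²
Moon S: (4.77 × 10²²) / (1.87 × 10⁸)³ = 7.294 × 10⁻³
Ratio (larger/smaller) = 1.50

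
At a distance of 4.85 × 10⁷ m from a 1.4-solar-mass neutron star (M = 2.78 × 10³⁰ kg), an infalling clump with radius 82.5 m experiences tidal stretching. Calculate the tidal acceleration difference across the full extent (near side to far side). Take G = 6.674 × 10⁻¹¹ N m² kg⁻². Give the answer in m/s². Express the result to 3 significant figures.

5.37 × 10⁻¹ m/s²

Near-to-far spans 2r, so the tidal difference is twice the near-to-center value: 4GMr/d³.
a_tidal = 4GMr/d³
        = 4 × (6.674 × 10⁻¹¹) × (2.78 × 10³⁰) × (82.5) / (4.85 × 10⁷)³
        = 5.37 × 10⁻¹ m/s²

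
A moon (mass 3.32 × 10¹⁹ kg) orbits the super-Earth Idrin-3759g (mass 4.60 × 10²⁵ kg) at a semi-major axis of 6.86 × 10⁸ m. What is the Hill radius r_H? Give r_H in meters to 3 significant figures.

r_H ≈ a (m/3M)^(1/3)
    = (6.86 × 10⁸) × (3.32 × 10¹⁹ / (3 × 4.60 × 10²⁵))^(1/3)
    = 4.27 × 10⁶ m

4.27 × 10⁶ m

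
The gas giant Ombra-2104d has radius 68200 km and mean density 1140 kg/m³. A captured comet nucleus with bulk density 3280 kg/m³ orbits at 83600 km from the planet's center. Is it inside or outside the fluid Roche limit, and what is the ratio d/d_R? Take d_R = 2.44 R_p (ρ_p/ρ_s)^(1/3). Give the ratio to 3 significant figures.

inside; d/d_R ≈ 0.715

d_R = 2.44 × (68200 km) × (1140/3280)^(1/3) = 1.170 × 10⁵ km
d/d_R = (83600) / (1.170 × 10⁵) = 0.715
Since d/d_R < 1, the body is inside the Roche limit.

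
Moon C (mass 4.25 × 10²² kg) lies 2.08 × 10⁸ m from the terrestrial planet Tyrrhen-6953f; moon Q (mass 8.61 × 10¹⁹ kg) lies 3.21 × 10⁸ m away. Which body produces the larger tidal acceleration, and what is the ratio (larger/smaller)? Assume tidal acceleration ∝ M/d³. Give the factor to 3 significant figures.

Moon C, by a factor of ≈ 1810

The tide-raising term goes as M/d³ (the gradient of a 1/d² field).
Moon C: (4.25 × 10²²) / (2.08 × 10⁸)³ = 4.723 × 10⁻³
Moon Q: (8.61 × 10¹⁹) / (3.21 × 10⁸)³ = 2.603 × 10⁻⁶
Ratio (larger/smaller) = 1810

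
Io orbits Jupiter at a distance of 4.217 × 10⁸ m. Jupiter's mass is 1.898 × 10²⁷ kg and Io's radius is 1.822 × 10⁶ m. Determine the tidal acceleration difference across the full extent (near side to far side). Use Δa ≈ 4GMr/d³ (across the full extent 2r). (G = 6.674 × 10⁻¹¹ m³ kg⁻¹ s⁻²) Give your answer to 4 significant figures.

1.231 × 10⁻² m/s²

a_tidal = 4GMr/d³
        = 4 × (6.674 × 10⁻¹¹) × (1.898 × 10²⁷) × (1.822 × 10⁶) / (4.217 × 10⁸)³
        = 1.231 × 10⁻² m/s²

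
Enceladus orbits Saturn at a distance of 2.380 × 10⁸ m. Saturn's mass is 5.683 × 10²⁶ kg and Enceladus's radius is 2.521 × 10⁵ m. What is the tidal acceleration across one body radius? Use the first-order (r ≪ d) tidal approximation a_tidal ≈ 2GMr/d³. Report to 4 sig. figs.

1.419 × 10⁻³ m/s²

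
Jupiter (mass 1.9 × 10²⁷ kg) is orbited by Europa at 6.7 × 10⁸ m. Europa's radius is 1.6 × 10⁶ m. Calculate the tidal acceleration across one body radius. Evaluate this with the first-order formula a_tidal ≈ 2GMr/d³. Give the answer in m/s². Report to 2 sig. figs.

1.3 × 10⁻³ m/s²

Δa = 2GMr/d³
   = 2 × (6.674 × 10⁻¹¹) × (1.9 × 10²⁷) × (1.6 × 10⁶) / (6.7 × 10⁸)³
   = 1.3 × 10⁻³ m/s²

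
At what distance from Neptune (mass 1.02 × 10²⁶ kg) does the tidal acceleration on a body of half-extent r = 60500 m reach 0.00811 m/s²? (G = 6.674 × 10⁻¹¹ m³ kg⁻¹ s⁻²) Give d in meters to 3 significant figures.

4.67 × 10⁷ m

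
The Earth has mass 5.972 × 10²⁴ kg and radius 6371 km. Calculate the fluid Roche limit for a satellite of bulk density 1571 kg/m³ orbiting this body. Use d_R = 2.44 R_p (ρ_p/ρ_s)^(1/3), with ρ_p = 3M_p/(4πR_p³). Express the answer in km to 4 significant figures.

ρ_p = 3M_p/(4πR_p³) = 3 × (5.972 × 10²⁴) / (4π × (6.371 × 10⁶ m)³) = 5513 kg/m³
d_R = 2.44 × 6371 km × (5513/1571)^(1/3)
    = 23620 km

23620 km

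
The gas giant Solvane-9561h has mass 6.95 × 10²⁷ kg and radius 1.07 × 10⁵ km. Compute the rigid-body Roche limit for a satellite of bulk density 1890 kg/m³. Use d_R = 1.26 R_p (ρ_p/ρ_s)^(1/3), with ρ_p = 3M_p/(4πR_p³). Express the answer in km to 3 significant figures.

1.21 × 10⁵ km

ρ_p = 3M_p/(4πR_p³) = 3 × (6.95 × 10²⁷) / (4π × (1.07 × 10⁸ m)³) = 1350 kg/m³
d_R = 1.26 × 1.07 × 10⁵ km × (1350/1890)^(1/3)
    = 1.21 × 10⁵ km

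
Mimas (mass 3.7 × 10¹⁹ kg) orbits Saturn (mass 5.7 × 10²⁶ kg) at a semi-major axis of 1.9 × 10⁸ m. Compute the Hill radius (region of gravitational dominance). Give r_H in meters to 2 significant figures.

5.3 × 10⁵ m

r_H ≈ a (m/3M)^(1/3)
    = (1.9 × 10⁸) × (3.7 × 10¹⁹ / (3 × 5.7 × 10²⁶))^(1/3)
    = 5.3 × 10⁵ m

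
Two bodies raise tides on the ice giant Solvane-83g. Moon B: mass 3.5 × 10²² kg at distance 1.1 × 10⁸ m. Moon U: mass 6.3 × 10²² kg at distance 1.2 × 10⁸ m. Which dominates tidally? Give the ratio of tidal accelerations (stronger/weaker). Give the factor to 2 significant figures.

Moon U, by a factor of ≈ 1.4

Tidal stretch scales as M/d³; compute that for each body.
Moon B: (3.5 × 10²²) / (1.1 × 10⁸)³ = 2.630 × 10⁻²
Moon U: (6.3 × 10²²) / (1.2 × 10⁸)³ = 3.646 × 10⁻²
Ratio (larger/smaller) = 1.4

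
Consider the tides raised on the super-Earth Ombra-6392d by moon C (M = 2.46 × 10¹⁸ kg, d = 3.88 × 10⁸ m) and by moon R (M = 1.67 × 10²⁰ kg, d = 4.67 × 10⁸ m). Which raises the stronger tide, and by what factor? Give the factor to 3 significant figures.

Moon R, by a factor of ≈ 38.9

Tidal stretch scales as M/d³; compute that for each body.
Moon C: (2.46 × 10¹⁸) / (3.88 × 10⁸)³ = 4.212 × 10⁻⁸
Moon R: (1.67 × 10²⁰) / (4.67 × 10⁸)³ = 1.640 × 10⁻⁶
Ratio (larger/smaller) = 38.9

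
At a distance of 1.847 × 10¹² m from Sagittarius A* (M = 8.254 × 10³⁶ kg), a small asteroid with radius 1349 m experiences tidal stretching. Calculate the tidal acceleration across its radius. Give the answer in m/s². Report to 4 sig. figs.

Differencing GM/(d−r)² and GM/d² to first order in r/d gives 2GMr/d³.
a_tidal = 2GMr/d³
        = 2 × (6.674 × 10⁻¹¹) × (8.254 × 10³⁶) × (1349) / (1.847 × 10¹²)³
        = 2.359 × 10⁻⁷ m/s²

2.359 × 10⁻⁷ m/s²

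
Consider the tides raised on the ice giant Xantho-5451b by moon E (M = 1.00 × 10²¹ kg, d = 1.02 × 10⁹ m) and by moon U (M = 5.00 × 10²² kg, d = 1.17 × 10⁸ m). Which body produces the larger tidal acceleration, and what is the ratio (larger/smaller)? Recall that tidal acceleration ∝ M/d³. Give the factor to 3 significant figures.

Moon U, by a factor of ≈ 33100

Tidal stretch scales as M/d³; compute that for each body.
Moon E: (1.00 × 10²¹) / (1.02 × 10⁹)³ = 9.423 × 10⁻⁷
Moon U: (5.00 × 10²²) / (1.17 × 10⁸)³ = 3.122 × 10⁻²
Ratio (larger/smaller) = 33100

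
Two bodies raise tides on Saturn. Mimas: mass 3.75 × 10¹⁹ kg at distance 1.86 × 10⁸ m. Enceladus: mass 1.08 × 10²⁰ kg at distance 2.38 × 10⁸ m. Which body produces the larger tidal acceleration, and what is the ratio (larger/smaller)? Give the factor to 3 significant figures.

Tidal acceleration ∝ M/d³, so compare M/d³ for each.
Mimas: (3.75 × 10¹⁹) / (1.86 × 10⁸)³ = 5.828 × 10⁻⁶
Enceladus: (1.08 × 10²⁰) / (2.38 × 10⁸)³ = 8.011 × 10⁻⁶
Ratio (larger/smaller) = 1.37

Enceladus, by a factor of ≈ 1.37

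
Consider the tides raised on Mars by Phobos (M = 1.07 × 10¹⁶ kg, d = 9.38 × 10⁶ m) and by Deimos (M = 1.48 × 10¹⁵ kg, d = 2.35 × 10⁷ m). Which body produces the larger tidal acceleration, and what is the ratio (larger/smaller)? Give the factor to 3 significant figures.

Phobos, by a factor of ≈ 114

Tidal stretch scales as M/d³; compute that for each body.
Phobos: (1.07 × 10¹⁶) / (9.38 × 10⁶)³ = 1.297 × 10⁻⁵
Deimos: (1.48 × 10¹⁵) / (2.35 × 10⁷)³ = 1.140 × 10⁻⁷
Ratio (larger/smaller) = 114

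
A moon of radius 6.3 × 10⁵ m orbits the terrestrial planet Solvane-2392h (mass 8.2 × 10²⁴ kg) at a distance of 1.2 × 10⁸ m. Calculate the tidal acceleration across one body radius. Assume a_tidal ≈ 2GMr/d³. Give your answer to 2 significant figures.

4.0 × 10⁻⁴ m/s²

The tidal stretch is the gradient of GM/d² times the body's extent r, hence the 1/d³ dependence.
a_tidal = 2GMr/d³
        = 2 × (6.674 × 10⁻¹¹) × (8.2 × 10²⁴) × (6.3 × 10⁵) / (1.2 × 10⁸)³
        = 4.0 × 10⁻⁴ m/s²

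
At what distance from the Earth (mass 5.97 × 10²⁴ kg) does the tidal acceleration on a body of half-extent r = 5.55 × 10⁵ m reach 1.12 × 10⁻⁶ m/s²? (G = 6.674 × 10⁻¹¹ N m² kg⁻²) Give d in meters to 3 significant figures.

2GMr/d³ = a_tidal  ⇒  d = (2GMr / a_tidal)^(1/3)
d = (2 × 6.674×10⁻¹¹ × (5.97 × 10²⁴) × (5.55 × 10⁵) / (1.12 × 10⁻⁶))^(1/3)
  = 7.34 × 10⁸ m

7.34 × 10⁸ m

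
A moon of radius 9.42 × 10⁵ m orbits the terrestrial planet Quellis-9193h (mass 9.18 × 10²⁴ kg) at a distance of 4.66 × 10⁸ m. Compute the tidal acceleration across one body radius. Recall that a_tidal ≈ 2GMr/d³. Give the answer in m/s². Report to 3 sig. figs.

Δg = 2GMr/d³
   = 2 × (6.674 × 10⁻¹¹) × (9.18 × 10²⁴) × (9.42 × 10⁵) / (4.66 × 10⁸)³
   = 1.14 × 10⁻⁵ m/s²

1.14 × 10⁻⁵ m/s²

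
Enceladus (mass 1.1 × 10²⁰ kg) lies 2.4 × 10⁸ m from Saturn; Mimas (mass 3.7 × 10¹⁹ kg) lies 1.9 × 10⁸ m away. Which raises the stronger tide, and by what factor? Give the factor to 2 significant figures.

The tide-raising term goes as M/d³ (the gradient of a 1/d² field).
Enceladus: (1.1 × 10²⁰) / (2.4 × 10⁸)³ = 7.957 × 10⁻⁶
Mimas: (3.7 × 10¹⁹) / (1.9 × 10⁸)³ = 5.394 × 10⁻⁶
Ratio (larger/smaller) = 1.5

Enceladus, by a factor of ≈ 1.5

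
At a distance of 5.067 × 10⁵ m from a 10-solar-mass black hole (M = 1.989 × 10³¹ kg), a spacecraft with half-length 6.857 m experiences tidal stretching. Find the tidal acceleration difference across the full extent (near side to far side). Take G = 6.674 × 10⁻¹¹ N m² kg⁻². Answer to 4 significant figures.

2.799 × 10⁵ m/s²

a_tidal = 4GMr/d³
        = 4 × (6.674 × 10⁻¹¹) × (1.989 × 10³¹) × (6.857) / (5.067 × 10⁵)³
        = 2.799 × 10⁵ m/s²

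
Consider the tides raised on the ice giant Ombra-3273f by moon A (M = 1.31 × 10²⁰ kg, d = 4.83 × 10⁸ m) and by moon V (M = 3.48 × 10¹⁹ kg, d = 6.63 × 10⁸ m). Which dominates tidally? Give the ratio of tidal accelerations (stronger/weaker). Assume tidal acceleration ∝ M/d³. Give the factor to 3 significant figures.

Compare M/d³ for the two perturbers:
Moon A: (1.31 × 10²⁰) / (4.83 × 10⁸)³ = 1.163 × 10⁻⁶
Moon V: (3.48 × 10¹⁹) / (6.63 × 10⁸)³ = 1.194 × 10⁻⁷
Ratio (larger/smaller) = 9.74

Moon A, by a factor of ≈ 9.74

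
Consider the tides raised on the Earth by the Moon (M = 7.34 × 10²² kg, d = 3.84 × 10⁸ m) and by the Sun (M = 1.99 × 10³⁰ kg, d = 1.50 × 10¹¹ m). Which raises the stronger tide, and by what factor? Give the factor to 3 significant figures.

The Moon, by a factor of ≈ 2.20

Tidal acceleration ∝ M/d³, so compare M/d³ for each.
The Moon: (7.34 × 10²²) / (3.84 × 10⁸)³ = 1.296 × 10⁻³
The Sun: (1.99 × 10³⁰) / (1.50 × 10¹¹)³ = 5.896 × 10⁻⁴
Ratio (larger/smaller) = 2.20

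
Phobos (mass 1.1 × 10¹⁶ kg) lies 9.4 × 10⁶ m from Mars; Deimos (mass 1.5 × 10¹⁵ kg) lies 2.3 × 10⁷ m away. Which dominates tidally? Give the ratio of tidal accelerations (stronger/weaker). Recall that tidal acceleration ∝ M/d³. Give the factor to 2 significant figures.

Compare M/d³ for the two perturbers:
Phobos: (1.1 × 10¹⁶) / (9.4 × 10⁶)³ = 1.324 × 10⁻⁵
Deimos: (1.5 × 10¹⁵) / (2.3 × 10⁷)³ = 1.233 × 10⁻⁷
Ratio (larger/smaller) = 110

Phobos, by a factor of ≈ 110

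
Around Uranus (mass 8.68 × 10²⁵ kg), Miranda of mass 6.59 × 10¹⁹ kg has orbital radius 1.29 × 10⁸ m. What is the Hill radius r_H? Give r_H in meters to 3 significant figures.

r_H ≈ a (m/3M)^(1/3)
    = (1.29 × 10⁸) × (6.59 × 10¹⁹ / (3 × 8.68 × 10²⁵))^(1/3)
    = 8.16 × 10⁵ m

8.16 × 10⁵ m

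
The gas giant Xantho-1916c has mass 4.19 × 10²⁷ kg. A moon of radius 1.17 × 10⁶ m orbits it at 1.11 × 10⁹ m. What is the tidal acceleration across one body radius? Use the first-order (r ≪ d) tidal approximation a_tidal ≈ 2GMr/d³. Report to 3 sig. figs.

Δg = 2GMr/d³
   = 2 × (6.674 × 10⁻¹¹) × (4.19 × 10²⁷) × (1.17 × 10⁶) / (1.11 × 10⁹)³
   = 4.78 × 10⁻⁴ m/s²

4.78 × 10⁻⁴ m/s²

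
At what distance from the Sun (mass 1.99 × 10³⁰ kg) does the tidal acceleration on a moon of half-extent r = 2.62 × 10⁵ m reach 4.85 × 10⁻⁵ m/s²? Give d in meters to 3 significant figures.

2GMr/d³ = a_tidal  ⇒  d = (2GMr / a_tidal)^(1/3)
d = (2 × 6.674×10⁻¹¹ × (1.99 × 10³⁰) × (2.62 × 10⁵) / (4.85 × 10⁻⁵))^(1/3)
  = 1.13 × 10¹⁰ m

1.13 × 10¹⁰ m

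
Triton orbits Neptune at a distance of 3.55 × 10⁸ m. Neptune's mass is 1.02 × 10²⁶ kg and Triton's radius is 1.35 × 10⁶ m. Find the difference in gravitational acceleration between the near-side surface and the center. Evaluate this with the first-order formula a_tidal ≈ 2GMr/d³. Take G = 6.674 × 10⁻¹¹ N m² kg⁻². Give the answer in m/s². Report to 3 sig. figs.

4.11 × 10⁻⁴ m/s²

a_tidal = 2GMr/d³
        = 2 × (6.674 × 10⁻¹¹) × (1.02 × 10²⁶) × (1.35 × 10⁶) / (3.55 × 10⁸)³
        = 4.11 × 10⁻⁴ m/s²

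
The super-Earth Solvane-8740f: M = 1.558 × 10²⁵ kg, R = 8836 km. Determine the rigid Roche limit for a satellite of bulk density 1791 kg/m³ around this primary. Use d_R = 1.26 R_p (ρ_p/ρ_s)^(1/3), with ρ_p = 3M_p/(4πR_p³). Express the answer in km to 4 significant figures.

16080 km

ρ_p = 3M_p/(4πR_p³) = 3 × (1.558 × 10²⁵) / (4π × (8.836 × 10⁶ m)³) = 5392 kg/m³
d_R = 1.26 × 8836 km × (5392/1791)^(1/3)
    = 16080 km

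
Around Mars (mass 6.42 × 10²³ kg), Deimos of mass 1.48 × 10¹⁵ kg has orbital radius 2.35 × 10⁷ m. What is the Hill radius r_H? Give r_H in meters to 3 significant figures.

2.15 × 10⁴ m

r_H ≈ a (m/3M)^(1/3)
    = (2.35 × 10⁷) × (1.48 × 10¹⁵ / (3 × 6.42 × 10²³))^(1/3)
    = 2.15 × 10⁴ m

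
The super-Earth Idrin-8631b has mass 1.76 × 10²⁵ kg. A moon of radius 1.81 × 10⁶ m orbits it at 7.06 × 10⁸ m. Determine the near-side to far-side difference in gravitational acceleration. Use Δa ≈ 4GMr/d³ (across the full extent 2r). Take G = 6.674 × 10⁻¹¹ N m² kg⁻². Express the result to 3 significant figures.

2.42 × 10⁻⁵ m/s²

a_tidal = 4GMr/d³
        = 4 × (6.674 × 10⁻¹¹) × (1.76 × 10²⁵) × (1.81 × 10⁶) / (7.06 × 10⁸)³
        = 2.42 × 10⁻⁵ m/s²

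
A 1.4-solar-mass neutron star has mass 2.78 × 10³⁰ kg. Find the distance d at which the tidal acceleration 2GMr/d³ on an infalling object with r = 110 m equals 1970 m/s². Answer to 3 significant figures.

2GMr/d³ = a_tidal  ⇒  d = (2GMr / a_tidal)^(1/3)
d = (2 × 6.674×10⁻¹¹ × (2.78 × 10³⁰) × (110) / (1970))^(1/3)
  = 2.75 × 10⁶ m

2.75 × 10⁶ m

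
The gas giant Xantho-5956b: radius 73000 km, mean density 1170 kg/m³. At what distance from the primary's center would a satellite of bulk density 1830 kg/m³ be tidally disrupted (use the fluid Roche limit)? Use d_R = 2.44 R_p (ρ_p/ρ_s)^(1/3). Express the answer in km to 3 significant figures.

1.53 × 10⁵ km

d_R = 2.44 × 73000 km × (1170/1830)^(1/3)
    = 1.53 × 10⁵ km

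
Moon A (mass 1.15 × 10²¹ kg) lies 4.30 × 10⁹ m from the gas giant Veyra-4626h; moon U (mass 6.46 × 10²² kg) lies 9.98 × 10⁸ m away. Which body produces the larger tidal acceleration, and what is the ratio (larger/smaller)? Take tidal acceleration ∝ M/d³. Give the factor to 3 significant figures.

Tidal acceleration ∝ M/d³, so compare M/d³ for each.
Moon A: (1.15 × 10²¹) / (4.30 × 10⁹)³ = 1.446 × 10⁻⁸
Moon U: (6.46 × 10²²) / (9.98 × 10⁸)³ = 6.499 × 10⁻⁵
Ratio (larger/smaller) = 4490

Moon U, by a factor of ≈ 4490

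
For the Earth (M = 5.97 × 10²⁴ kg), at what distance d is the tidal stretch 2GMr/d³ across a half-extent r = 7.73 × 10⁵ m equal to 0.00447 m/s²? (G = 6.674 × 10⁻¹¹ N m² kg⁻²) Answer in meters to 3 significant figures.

2GMr/d³ = a_tidal  ⇒  d = (2GMr / a_tidal)^(1/3)
d = (2 × 6.674×10⁻¹¹ × (5.97 × 10²⁴) × (7.73 × 10⁵) / (0.00447))^(1/3)
  = 5.17 × 10⁷ m

5.17 × 10⁷ m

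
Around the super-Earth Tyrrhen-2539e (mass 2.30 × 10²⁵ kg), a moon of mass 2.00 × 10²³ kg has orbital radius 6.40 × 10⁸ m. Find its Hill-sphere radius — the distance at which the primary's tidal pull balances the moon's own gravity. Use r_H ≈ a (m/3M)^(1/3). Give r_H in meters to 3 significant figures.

r_H ≈ a (m/3M)^(1/3)
    = (6.40 × 10⁸) × (2.00 × 10²³ / (3 × 2.30 × 10²⁵))^(1/3)
    = 9.13 × 10⁷ m

9.13 × 10⁷ m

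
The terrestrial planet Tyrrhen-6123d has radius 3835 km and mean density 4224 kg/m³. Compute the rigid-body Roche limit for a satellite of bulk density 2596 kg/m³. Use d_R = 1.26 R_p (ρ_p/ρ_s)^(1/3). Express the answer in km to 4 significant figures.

d_R = 1.26 × 3835 km × (4224/2596)^(1/3)
    = 5683 km

5683 km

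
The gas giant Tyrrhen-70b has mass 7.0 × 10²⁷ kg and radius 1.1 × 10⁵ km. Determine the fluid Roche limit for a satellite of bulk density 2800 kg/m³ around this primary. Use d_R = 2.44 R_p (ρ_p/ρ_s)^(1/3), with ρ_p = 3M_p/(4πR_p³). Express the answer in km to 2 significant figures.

2.1 × 10⁵ km

ρ_p = 3M_p/(4πR_p³) = 3 × (7.0 × 10²⁷) / (4π × (1.1 × 10⁸ m)³) = 1300 kg/m³
d_R = 2.44 × 1.1 × 10⁵ km × (1300/2800)^(1/3)
    = 2.1 × 10⁵ km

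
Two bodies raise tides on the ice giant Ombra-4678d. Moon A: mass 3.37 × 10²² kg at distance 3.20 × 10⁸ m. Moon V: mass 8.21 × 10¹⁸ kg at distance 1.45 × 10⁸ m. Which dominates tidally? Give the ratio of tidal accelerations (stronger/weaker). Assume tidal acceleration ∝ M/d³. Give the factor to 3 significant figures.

Tidal acceleration ∝ M/d³, so compare M/d³ for each.
Moon A: (3.37 × 10²²) / (3.20 × 10⁸)³ = 1.028 × 10⁻³
Moon V: (8.21 × 10¹⁸) / (1.45 × 10⁸)³ = 2.693 × 10⁻⁶
Ratio (larger/smaller) = 382

Moon A, by a factor of ≈ 382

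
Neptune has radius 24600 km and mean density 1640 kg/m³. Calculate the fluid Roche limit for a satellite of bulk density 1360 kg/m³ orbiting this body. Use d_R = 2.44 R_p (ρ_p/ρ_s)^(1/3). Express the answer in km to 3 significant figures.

d_R = 2.44 × 24600 km × (1640/1360)^(1/3)
    = 63900 km

63900 km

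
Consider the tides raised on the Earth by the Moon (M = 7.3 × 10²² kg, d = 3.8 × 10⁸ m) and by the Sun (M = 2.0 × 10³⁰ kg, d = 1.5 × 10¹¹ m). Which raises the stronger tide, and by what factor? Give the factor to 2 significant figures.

The tide-raising term goes as M/d³ (the gradient of a 1/d² field).
The Moon: (7.3 × 10²²) / (3.8 × 10⁸)³ = 1.330 × 10⁻³
The Sun: (2.0 × 10³⁰) / (1.5 × 10¹¹)³ = 5.926 × 10⁻⁴
Ratio (larger/smaller) = 2.2

The Moon, by a factor of ≈ 2.2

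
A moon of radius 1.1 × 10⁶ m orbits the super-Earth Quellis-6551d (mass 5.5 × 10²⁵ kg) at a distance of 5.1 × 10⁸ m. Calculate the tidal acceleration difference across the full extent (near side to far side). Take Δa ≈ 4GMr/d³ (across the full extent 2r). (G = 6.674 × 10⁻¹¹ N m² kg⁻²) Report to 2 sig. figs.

Δa = 4GMr/d³
   = 4 × (6.674 × 10⁻¹¹) × (5.5 × 10²⁵) × (1.1 × 10⁶) / (5.1 × 10⁸)³
   = 1.2 × 10⁻⁴ m/s²

1.2 × 10⁻⁴ m/s²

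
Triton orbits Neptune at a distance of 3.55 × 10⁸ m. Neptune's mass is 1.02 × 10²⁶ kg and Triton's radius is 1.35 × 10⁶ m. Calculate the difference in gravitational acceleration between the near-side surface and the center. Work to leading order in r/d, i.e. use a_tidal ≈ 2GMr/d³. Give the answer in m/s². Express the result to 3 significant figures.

4.11 × 10⁻⁴ m/s²

Δg = 2GMr/d³
   = 2 × (6.674 × 10⁻¹¹) × (1.02 × 10²⁶) × (1.35 × 10⁶) / (3.55 × 10⁸)³
   = 4.11 × 10⁻⁴ m/s²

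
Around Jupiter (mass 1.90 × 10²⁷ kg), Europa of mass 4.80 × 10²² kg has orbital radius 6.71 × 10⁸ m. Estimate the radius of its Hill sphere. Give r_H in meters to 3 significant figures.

1.37 × 10⁷ m

r_H ≈ a (m/3M)^(1/3)
    = (6.71 × 10⁸) × (4.80 × 10²² / (3 × 1.90 × 10²⁷))^(1/3)
    = 1.37 × 10⁷ m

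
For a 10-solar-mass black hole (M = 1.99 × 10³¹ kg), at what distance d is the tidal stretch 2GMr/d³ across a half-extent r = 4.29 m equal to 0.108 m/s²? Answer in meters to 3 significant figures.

4.73 × 10⁷ m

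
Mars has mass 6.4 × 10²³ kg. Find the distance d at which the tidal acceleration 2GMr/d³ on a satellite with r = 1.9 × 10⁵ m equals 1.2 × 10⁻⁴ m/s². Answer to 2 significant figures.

2GMr/d³ = a_tidal  ⇒  d = (2GMr / a_tidal)^(1/3)
d = (2 × 6.674×10⁻¹¹ × (6.4 × 10²³) × (1.9 × 10⁵) / (1.2 × 10⁻⁴))^(1/3)
  = 5.1 × 10⁷ m

5.1 × 10⁷ m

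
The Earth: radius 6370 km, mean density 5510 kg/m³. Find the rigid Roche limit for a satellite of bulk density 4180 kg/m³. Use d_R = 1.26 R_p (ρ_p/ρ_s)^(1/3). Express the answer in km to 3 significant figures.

8800 km

d_R = 1.26 × 6370 km × (5510/4180)^(1/3)
    = 8800 km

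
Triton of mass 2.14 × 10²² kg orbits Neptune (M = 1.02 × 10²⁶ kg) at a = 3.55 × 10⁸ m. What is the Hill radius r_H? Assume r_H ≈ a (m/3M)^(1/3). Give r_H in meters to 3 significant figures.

r_H ≈ a (m/3M)^(1/3)
    = (3.55 × 10⁸) × (2.14 × 10²² / (3 × 1.02 × 10²⁶))^(1/3)
    = 1.46 × 10⁷ m

1.46 × 10⁷ m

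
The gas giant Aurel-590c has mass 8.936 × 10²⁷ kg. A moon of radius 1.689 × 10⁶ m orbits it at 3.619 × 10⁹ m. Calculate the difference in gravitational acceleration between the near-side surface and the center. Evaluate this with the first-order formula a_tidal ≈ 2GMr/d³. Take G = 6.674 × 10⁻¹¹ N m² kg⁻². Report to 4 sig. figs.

4.250 × 10⁻⁵ m/s²

The tidal stretch is the gradient of GM/d² times the body's extent r, hence the 1/d³ dependence.
a_tidal = 2GMr/d³
        = 2 × (6.674 × 10⁻¹¹) × (8.936 × 10²⁷) × (1.689 × 10⁶) / (3.619 × 10⁹)³
        = 4.250 × 10⁻⁵ m/s²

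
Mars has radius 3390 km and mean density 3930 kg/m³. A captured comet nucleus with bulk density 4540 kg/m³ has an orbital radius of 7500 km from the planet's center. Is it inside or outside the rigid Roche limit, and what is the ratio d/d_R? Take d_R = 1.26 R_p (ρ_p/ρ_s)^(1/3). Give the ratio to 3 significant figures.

outside; d/d_R ≈ 1.84

d_R = 1.26 × (3390 km) × (3930/4540)^(1/3) = 4071 km
d/d_R = (7500) / (4071) = 1.84
Since d/d_R > 1, the body is outside the Roche limit.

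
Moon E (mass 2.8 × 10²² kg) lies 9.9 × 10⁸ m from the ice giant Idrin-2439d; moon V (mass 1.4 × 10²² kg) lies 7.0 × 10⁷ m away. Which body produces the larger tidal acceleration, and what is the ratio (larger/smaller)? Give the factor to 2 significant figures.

Moon V, by a factor of ≈ 1400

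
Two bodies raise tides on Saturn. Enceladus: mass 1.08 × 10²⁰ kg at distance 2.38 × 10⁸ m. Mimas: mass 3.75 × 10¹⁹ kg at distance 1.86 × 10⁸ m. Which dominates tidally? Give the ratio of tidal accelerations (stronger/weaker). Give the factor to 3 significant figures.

Enceladus, by a factor of ≈ 1.37

Tidal stretch scales as M/d³; compute that for each body.
Enceladus: (1.08 × 10²⁰) / (2.38 × 10⁸)³ = 8.011 × 10⁻⁶
Mimas: (3.75 × 10¹⁹) / (1.86 × 10⁸)³ = 5.828 × 10⁻⁶
Ratio (larger/smaller) = 1.37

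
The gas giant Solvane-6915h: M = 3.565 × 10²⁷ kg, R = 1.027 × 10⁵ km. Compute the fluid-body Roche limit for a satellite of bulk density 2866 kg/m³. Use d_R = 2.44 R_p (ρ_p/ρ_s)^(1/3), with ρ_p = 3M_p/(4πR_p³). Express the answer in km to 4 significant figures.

1.628 × 10⁵ km

ρ_p = 3M_p/(4πR_p³) = 3 × (3.565 × 10²⁷) / (4π × (1.027 × 10⁸ m)³) = 785.7 kg/m³
d_R = 2.44 × 1.027 × 10⁵ km × (785.7/2866)^(1/3)
    = 1.628 × 10⁵ km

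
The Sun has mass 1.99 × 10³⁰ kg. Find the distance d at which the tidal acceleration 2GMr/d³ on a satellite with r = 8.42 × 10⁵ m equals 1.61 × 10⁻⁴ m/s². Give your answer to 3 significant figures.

1.12 × 10¹⁰ m

2GMr/d³ = a_tidal  ⇒  d = (2GMr / a_tidal)^(1/3)
d = (2 × 6.674×10⁻¹¹ × (1.99 × 10³⁰) × (8.42 × 10⁵) / (1.61 × 10⁻⁴))^(1/3)
  = 1.12 × 10¹⁰ m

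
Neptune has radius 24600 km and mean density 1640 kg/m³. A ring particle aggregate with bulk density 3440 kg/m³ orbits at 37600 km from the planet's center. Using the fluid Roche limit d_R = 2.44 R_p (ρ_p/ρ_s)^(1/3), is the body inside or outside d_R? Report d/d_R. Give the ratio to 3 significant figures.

inside; d/d_R ≈ 0.802

d_R = 2.44 × (24600 km) × (1640/3440)^(1/3) = 46890 km
d/d_R = (37600) / (46890) = 0.802
Since d/d_R < 1, the body is inside the Roche limit.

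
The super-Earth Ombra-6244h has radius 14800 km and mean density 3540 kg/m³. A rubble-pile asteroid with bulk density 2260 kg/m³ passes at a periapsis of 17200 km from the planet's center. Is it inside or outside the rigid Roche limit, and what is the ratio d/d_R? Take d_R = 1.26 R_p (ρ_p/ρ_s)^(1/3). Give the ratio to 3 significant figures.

d_R = 1.26 × (14800 km) × (3540/2260)^(1/3) = 21660 km
d/d_R = (17200) / (21660) = 0.794
Since d/d_R < 1, the body is inside the Roche limit.

inside; d/d_R ≈ 0.794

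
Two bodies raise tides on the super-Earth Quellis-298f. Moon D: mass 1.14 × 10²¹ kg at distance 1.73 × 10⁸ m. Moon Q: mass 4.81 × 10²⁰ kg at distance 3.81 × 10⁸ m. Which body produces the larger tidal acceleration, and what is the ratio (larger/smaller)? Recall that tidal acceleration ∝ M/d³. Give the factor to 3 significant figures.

Tidal stretch scales as M/d³; compute that for each body.
Moon D: (1.14 × 10²¹) / (1.73 × 10⁸)³ = 2.202 × 10⁻⁴
Moon Q: (4.81 × 10²⁰) / (3.81 × 10⁸)³ = 8.697 × 10⁻⁶
Ratio (larger/smaller) = 25.3

Moon D, by a factor of ≈ 25.3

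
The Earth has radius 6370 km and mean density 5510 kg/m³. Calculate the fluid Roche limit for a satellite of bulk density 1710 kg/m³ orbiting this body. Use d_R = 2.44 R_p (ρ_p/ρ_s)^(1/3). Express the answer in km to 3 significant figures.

23000 km

d_R = 2.44 × 6370 km × (5510/1710)^(1/3)
    = 23000 km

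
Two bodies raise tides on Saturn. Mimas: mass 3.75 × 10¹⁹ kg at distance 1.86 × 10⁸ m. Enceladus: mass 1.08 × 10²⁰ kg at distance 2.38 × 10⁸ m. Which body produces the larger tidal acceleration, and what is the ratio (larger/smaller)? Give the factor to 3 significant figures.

Compare M/d³ for the two perturbers:
Mimas: (3.75 × 10¹⁹) / (1.86 × 10⁸)³ = 5.828 × 10⁻⁶
Enceladus: (1.08 × 10²⁰) / (2.38 × 10⁸)³ = 8.011 × 10⁻⁶
Ratio (larger/smaller) = 1.37

Enceladus, by a factor of ≈ 1.37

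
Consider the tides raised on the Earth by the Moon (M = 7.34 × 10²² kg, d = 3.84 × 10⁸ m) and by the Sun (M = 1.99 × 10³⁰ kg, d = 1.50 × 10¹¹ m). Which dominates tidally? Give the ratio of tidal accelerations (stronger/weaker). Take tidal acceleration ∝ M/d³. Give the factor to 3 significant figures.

The Moon, by a factor of ≈ 2.20

Tidal acceleration ∝ M/d³, so compare M/d³ for each.
The Moon: (7.34 × 10²²) / (3.84 × 10⁸)³ = 1.296 × 10⁻³
The Sun: (1.99 × 10³⁰) / (1.50 × 10¹¹)³ = 5.896 × 10⁻⁴
Ratio (larger/smaller) = 2.20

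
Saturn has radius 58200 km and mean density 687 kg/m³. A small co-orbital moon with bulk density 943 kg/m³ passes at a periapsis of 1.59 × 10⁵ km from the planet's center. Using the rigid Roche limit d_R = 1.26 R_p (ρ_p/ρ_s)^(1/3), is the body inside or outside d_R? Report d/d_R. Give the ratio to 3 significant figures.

d_R = 1.26 × (58200 km) × (687/943)^(1/3) = 65980 km
d/d_R = (1.59 × 10⁵) / (65980) = 2.41
Since d/d_R > 1, the body is outside the Roche limit.

outside; d/d_R ≈ 2.41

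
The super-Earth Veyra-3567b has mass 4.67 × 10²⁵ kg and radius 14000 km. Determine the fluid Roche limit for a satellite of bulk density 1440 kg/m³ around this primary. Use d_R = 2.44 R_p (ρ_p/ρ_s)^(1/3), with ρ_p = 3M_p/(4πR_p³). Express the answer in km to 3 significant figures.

48300 km

ρ_p = 3M_p/(4πR_p³) = 3 × (4.67 × 10²⁵) / (4π × (1.40 × 10⁷ m)³) = 4060 kg/m³
d_R = 2.44 × 14000 km × (4060/1440)^(1/3)
    = 48300 km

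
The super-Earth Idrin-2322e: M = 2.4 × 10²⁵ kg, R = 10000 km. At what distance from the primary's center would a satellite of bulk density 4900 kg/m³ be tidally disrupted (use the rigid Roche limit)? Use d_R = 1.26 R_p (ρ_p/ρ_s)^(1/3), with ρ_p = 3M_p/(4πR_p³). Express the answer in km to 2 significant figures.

13000 km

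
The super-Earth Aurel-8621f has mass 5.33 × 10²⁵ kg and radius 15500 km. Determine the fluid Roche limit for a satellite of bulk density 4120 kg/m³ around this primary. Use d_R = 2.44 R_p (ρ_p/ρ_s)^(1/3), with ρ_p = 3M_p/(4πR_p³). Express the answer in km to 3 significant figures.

ρ_p = 3M_p/(4πR_p³) = 3 × (5.33 × 10²⁵) / (4π × (1.55 × 10⁷ m)³) = 3420 kg/m³
d_R = 2.44 × 15500 km × (3420/4120)^(1/3)
    = 35500 km

35500 km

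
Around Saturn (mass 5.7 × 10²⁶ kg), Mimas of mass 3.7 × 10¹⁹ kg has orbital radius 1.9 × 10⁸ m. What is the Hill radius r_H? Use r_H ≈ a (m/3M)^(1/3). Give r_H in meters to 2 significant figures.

r_H ≈ a (m/3M)^(1/3)
    = (1.9 × 10⁸) × (3.7 × 10¹⁹ / (3 × 5.7 × 10²⁶))^(1/3)
    = 5.3 × 10⁵ m

5.3 × 10⁵ m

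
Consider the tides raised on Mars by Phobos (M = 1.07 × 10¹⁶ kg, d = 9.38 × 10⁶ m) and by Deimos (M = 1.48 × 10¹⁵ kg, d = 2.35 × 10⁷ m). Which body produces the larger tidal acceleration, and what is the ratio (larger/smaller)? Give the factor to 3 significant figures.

Tidal stretch scales as M/d³; compute that for each body.
Phobos: (1.07 × 10¹⁶) / (9.38 × 10⁶)³ = 1.297 × 10⁻⁵
Deimos: (1.48 × 10¹⁵) / (2.35 × 10⁷)³ = 1.140 × 10⁻⁷
Ratio (larger/smaller) = 114

Phobos, by a factor of ≈ 114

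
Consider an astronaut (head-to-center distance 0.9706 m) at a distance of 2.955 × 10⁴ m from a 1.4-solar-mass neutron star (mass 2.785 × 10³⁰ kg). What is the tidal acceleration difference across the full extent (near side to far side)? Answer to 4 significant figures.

2.797 × 10⁷ m/s²

Near-to-far spans 2r, so the tidal difference is twice the near-to-center value: 4GMr/d³.
Δa = 4GMr/d³
   = 4 × (6.674 × 10⁻¹¹) × (2.785 × 10³⁰) × (0.9706) / (2.955 × 10⁴)³
   = 2.797 × 10⁷ m/s²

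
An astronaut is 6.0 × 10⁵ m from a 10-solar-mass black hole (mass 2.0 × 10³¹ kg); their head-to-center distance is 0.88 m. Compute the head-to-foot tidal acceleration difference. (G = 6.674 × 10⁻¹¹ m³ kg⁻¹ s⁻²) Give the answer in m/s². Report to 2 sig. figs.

2.2 × 10⁴ m/s²

Δg = 4GMr/d³
   = 4 × (6.674 × 10⁻¹¹) × (2.0 × 10³¹) × (0.88) / (6.0 × 10⁵)³
   = 2.2 × 10⁴ m/s²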